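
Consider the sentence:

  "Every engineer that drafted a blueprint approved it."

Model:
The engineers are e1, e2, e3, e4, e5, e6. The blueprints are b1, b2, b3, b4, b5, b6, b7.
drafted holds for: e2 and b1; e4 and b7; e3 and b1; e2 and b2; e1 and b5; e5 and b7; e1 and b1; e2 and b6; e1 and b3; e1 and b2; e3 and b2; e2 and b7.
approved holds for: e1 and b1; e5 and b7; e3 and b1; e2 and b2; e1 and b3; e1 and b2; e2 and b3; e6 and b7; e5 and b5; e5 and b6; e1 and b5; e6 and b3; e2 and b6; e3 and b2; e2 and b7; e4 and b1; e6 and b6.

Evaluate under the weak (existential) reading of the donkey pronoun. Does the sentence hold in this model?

False

"it" takes "a blueprint" as antecedent — a donkey pronoun bound across the clause boundary.
Weak reading: every engineer e with some drafted-blueprint has at least one drafted-blueprint b such that approved(e,b).
Per engineer: e1:✓  e2:✓  e3:✓  e4:✗  e5:✓
e4 has no witness among its drafted-blueprints.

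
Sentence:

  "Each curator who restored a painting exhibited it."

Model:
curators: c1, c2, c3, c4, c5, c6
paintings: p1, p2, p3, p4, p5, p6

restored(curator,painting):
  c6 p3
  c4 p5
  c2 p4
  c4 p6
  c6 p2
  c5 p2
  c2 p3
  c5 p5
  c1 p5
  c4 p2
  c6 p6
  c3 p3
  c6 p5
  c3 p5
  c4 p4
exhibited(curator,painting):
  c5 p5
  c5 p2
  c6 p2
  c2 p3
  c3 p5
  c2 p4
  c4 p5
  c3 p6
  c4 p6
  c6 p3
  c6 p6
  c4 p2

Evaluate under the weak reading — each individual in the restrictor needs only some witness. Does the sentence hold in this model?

"it" takes "a painting" as antecedent — a donkey pronoun bound across the clause boundary.
Weak reading: every curator c with some restored-painting has at least one restored-painting p such that exhibited(c,p).
Per curator: c1:✗  c2:✓  c3:✓  c4:✓  c5:✓  c6:✓
c1 has no witness among its restored-paintings.

False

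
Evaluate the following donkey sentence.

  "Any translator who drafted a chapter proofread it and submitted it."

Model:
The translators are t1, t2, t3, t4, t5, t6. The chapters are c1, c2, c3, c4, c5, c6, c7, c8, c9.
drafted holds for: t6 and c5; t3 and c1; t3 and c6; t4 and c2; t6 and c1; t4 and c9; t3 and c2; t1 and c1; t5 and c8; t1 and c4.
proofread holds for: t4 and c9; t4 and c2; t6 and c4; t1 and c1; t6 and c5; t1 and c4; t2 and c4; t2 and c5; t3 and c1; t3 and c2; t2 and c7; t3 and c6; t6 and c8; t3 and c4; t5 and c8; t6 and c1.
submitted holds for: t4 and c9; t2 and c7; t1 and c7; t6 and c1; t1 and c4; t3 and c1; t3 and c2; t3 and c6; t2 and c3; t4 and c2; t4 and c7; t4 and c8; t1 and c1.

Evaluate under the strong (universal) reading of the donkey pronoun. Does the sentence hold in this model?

"it" takes "a chapter" as antecedent — a donkey pronoun bound across the clause boundary.
Strong reading: for every (t,c) with drafted(t,c), proofread(t,c) ∧ submitted(t,c).
Restrictor pairs: (t1,c1) ✓  (t1,c4) ✓  (t3,c1) ✓  (t3,c2) ✓  (t3,c6) ✓  (t4,c2) ✓  (t4,c9) ✓  (t5,c8) ✗  (t6,c1) ✓  (t6,c5) ✗
Counterexample: (t5,c8) is in drafted but fails the scope.

False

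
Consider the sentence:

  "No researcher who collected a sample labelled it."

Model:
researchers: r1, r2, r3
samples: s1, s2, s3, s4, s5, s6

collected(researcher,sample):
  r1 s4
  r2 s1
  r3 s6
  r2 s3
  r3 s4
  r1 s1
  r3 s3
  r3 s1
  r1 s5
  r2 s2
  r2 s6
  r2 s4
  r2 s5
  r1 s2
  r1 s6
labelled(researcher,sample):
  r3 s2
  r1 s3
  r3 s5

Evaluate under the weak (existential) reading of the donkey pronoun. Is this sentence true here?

True

"it" takes "a sample" as antecedent — a donkey pronoun bound across the clause boundary.
Truth condition: for no (r,s) with collected(r,s) does labelled(r,s) hold.
Restrictor pairs — does the scope hold? (r1,s1):fails  (r1,s2):fails  (r1,s4):fails  (r1,s5):fails  (r1,s6):fails  (r2,s1):fails  (r2,s2):fails  (r2,s3):fails  (r2,s4):fails  (r2,s5):fails  (r2,s6):fails  (r3,s1):fails  (r3,s3):fails  (r3,s4):fails  (r3,s6):fails
Scope holds for no restrictor pair, so the sentence is true.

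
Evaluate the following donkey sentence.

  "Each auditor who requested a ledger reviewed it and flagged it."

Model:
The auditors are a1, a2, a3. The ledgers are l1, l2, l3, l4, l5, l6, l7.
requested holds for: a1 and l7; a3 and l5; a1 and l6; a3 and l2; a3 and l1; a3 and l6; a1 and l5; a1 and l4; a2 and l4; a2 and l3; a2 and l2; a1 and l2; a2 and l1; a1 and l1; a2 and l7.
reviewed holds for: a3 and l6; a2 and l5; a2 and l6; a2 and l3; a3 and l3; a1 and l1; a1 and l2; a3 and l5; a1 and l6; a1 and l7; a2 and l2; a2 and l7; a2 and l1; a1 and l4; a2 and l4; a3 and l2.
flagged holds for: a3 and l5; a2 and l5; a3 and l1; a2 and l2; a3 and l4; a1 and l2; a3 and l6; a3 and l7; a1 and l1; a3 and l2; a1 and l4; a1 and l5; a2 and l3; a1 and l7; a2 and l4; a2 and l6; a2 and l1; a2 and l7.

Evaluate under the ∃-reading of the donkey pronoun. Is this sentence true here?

True

"it" takes "a ledger" as antecedent — a donkey pronoun bound across the clause boundary.
Weak reading: every auditor a with some requested-ledger has at least one requested-ledger l such that reviewed(a,l) ∧ flagged(a,l).
Per auditor: a1:✓  a2:✓  a3:✓
Every auditor in the restrictor has a witness.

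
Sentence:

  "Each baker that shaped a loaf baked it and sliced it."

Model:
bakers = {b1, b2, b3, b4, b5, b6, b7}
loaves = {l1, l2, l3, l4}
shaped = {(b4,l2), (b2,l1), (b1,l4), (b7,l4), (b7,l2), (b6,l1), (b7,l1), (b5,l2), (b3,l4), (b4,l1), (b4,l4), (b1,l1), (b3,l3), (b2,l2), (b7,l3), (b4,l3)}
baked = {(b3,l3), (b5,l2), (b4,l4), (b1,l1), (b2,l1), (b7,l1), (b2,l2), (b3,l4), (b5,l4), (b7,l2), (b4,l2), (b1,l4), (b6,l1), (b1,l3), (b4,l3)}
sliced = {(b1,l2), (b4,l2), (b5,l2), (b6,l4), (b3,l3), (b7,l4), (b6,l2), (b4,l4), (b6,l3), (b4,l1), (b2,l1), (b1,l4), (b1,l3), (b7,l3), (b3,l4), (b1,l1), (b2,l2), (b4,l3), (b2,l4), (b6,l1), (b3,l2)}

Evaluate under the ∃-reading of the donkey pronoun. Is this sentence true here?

"it" takes "a loaf" as antecedent — a donkey pronoun bound across the clause boundary.
Weak reading: every baker b with some shaped-loaf has at least one shaped-loaf l such that baked(b,l) ∧ sliced(b,l).
Per baker: b1:✓  b2:✓  b3:✓  b4:✓  b5:✓  b6:✓  b7:✗
b7 has no witness among its shaped-loaves.

False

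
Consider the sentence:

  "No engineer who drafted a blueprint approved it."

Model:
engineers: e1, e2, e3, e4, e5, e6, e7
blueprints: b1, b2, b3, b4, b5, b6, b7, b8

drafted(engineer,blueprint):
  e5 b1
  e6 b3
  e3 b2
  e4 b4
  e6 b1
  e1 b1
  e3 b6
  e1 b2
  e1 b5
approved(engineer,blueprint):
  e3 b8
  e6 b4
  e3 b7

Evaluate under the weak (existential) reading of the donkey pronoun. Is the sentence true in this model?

"it" takes "a blueprint" as antecedent — a donkey pronoun bound across the clause boundary.
Truth condition: for no (e,b) with drafted(e,b) does approved(e,b) hold.
Restrictor pairs — does the scope hold? (e1,b1):fails  (e1,b2):fails  (e1,b5):fails  (e3,b2):fails  (e3,b6):fails  (e4,b4):fails  (e5,b1):fails  (e6,b1):fails  (e6,b3):fails
Scope holds for no restrictor pair, so the sentence is true.

True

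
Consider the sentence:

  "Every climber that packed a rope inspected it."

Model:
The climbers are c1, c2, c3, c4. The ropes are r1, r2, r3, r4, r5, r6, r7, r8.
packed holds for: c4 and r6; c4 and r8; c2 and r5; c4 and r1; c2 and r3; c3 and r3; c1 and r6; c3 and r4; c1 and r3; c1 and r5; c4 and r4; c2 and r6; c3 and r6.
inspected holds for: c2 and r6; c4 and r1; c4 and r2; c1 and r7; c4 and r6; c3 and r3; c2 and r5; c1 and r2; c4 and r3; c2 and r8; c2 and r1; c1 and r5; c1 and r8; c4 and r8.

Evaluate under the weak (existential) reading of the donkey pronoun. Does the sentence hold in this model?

"it" takes "a rope" as antecedent — a donkey pronoun bound across the clause boundary.
Weak reading: every climber c with some packed-rope has at least one packed-rope r such that inspected(c,r).
Per climber: c1:✓  c2:✓  c3:✓  c4:✓
Every climber in the restrictor has a witness.

True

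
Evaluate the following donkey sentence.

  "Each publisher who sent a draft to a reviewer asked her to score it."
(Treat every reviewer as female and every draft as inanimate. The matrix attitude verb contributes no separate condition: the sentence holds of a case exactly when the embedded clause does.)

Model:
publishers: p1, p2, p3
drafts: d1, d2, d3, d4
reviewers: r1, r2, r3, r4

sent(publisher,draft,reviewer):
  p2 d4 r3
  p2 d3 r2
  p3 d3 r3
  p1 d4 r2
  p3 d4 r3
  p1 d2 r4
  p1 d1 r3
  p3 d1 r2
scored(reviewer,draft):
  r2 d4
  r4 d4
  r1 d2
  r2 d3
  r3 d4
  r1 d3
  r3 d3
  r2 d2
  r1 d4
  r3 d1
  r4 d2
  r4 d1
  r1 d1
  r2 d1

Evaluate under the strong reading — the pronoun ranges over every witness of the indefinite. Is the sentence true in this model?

True

"her" takes "a reviewer" as antecedent and "it" takes "a draft"; both are donkey pronouns co-varying with the restrictor.
Strong reading: for every (p,d,r) with sent(p,d,r), scored(r,d).
Restrictor triples: (p1,d1,r3)→scored(r3,d1) ✓  (p1,d2,r4)→scored(r4,d2) ✓  (p1,d4,r2)→scored(r2,d4) ✓  (p2,d3,r2)→scored(r2,d3) ✓  (p2,d4,r3)→scored(r3,d4) ✓  (p3,d1,r2)→scored(r2,d1) ✓  (p3,d3,r3)→scored(r3,d3) ✓  (p3,d4,r3)→scored(r3,d4) ✓
Every restrictor triple satisfies the scope.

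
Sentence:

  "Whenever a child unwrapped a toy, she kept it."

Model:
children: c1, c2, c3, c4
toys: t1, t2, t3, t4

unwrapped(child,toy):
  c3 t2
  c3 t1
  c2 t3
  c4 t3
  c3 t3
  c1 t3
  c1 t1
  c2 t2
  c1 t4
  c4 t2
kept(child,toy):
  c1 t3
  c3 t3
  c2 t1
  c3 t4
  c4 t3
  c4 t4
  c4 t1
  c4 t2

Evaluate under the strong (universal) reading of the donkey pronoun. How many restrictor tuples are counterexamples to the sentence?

6

"it" takes "a toy" as antecedent — a donkey pronoun bound across the clause boundary.
Strong reading: for every (c,t) with unwrapped(c,t), kept(c,t).
Restrictor pairs: (c1,t1) ✗  (c1,t3) ✓  (c1,t4) ✗  (c2,t2) ✗  (c2,t3) ✗  (c3,t1) ✗  (c3,t2) ✗  (c3,t3) ✓  (c4,t2) ✓  (c4,t3) ✓
Counterexamples (restrictor pairs failing the scope): 6.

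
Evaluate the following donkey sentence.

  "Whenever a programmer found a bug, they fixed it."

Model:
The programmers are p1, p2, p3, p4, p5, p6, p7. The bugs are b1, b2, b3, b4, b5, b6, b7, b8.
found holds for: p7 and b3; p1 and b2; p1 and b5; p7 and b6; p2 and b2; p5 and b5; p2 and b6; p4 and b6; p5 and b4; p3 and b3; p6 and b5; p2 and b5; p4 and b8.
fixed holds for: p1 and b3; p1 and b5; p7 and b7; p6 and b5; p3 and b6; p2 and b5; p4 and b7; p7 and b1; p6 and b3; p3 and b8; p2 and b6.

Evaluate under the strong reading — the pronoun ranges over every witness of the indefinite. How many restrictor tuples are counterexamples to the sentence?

"it" takes "a bug" as antecedent — a donkey pronoun bound across the clause boundary.
Strong reading: for every (p,b) with found(p,b), fixed(p,b).
Restrictor pairs: (p1,b2) ✗  (p1,b5) ✓  (p2,b2) ✗  (p2,b5) ✓  (p2,b6) ✓  (p3,b3) ✗  (p4,b6) ✗  (p4,b8) ✗  (p5,b4) ✗  (p5,b5) ✗  (p6,b5) ✓  (p7,b3) ✗  (p7,b6) ✗
Counterexamples (restrictor pairs failing the scope): 9.

9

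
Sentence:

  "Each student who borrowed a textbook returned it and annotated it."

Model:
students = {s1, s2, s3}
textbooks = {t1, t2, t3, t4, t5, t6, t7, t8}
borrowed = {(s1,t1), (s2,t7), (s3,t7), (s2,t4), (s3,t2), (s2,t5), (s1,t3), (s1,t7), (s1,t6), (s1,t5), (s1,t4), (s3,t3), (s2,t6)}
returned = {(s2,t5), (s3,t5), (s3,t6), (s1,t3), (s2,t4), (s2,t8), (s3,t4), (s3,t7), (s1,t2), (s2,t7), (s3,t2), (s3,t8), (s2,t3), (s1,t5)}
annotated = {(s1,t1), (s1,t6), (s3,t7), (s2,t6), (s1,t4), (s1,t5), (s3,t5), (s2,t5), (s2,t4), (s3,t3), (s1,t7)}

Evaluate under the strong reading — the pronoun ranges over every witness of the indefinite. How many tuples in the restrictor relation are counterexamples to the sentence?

"it" takes "a textbook" as antecedent — a donkey pronoun bound across the clause boundary.
Strong reading: for every (s,t) with borrowed(s,t), returned(s,t) ∧ annotated(s,t).
Restrictor pairs: (s1,t1) ✗  (s1,t3) ✗  (s1,t4) ✗  (s1,t5) ✓  (s1,t6) ✗  (s1,t7) ✗  (s2,t4) ✓  (s2,t5) ✓  (s2,t6) ✗  (s2,t7) ✗  (s3,t2) ✗  (s3,t3) ✗  (s3,t7) ✓
Counterexamples (restrictor pairs failing the scope): 9.

9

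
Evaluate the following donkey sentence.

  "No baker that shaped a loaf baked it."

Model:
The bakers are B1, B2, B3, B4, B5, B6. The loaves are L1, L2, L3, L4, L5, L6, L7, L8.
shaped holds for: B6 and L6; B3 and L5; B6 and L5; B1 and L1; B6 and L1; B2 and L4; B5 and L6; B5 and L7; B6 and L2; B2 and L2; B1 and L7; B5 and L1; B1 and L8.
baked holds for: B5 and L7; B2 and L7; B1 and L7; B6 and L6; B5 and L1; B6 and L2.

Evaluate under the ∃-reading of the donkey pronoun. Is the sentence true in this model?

False

"it" takes "a loaf" as antecedent — a donkey pronoun bound across the clause boundary.
Truth condition: for no (b,l) with shaped(b,l) does baked(b,l) hold.
Restrictor pairs — does the scope hold? (B1,L1):fails  (B1,L7):holds  (B1,L8):fails  (B2,L2):fails  (B2,L4):fails  (B3,L5):fails  (B5,L1):holds  (B5,L6):fails  (B5,L7):holds  (B6,L1):fails  (B6,L2):holds  (B6,L5):fails  (B6,L6):holds
Scope holds for 5 pair(s), so the sentence is false.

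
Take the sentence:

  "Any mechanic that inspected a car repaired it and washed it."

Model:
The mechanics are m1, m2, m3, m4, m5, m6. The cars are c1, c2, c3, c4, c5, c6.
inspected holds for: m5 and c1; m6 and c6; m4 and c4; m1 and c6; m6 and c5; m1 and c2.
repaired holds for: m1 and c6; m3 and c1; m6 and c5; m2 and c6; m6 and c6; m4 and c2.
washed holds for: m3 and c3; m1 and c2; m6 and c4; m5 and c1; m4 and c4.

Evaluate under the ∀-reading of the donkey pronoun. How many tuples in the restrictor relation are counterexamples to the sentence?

"it" takes "a car" as antecedent — a donkey pronoun bound across the clause boundary.
Strong reading: for every (m,c) with inspected(m,c), repaired(m,c) ∧ washed(m,c).
Restrictor pairs: (m1,c2) ✗  (m1,c6) ✗  (m4,c4) ✗  (m5,c1) ✗  (m6,c5) ✗  (m6,c6) ✗
Counterexamples (restrictor pairs failing the scope): 6.

6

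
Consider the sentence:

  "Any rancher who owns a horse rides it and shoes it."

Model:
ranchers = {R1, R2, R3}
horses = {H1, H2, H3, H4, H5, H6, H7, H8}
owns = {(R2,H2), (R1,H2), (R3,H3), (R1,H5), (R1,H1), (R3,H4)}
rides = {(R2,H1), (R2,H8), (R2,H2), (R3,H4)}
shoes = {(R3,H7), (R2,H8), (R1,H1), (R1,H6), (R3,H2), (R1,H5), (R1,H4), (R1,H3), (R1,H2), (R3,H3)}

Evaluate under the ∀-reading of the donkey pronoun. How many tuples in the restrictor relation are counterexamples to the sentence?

"it" takes "a horse" as antecedent — a donkey pronoun bound across the clause boundary.
Strong reading: for every (r,h) with owns(r,h), rides(r,h) ∧ shoes(r,h).
Restrictor pairs: (R1,H1) ✗  (R1,H2) ✗  (R1,H5) ✗  (R2,H2) ✗  (R3,H3) ✗  (R3,H4) ✗
Counterexamples (restrictor pairs failing the scope): 6.

6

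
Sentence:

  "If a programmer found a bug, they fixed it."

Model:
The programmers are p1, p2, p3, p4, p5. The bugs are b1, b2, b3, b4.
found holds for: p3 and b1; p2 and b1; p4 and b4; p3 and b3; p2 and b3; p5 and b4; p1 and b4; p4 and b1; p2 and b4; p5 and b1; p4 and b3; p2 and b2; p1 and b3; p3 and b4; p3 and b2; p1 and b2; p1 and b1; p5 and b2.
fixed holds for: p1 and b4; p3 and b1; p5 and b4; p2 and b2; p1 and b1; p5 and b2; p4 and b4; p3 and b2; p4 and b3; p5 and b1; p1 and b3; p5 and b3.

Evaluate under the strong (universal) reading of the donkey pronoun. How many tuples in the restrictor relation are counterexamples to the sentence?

7

"it" takes "a bug" as antecedent — a donkey pronoun bound across the clause boundary.
Strong reading: for every (p,b) with found(p,b), fixed(p,b).
Restrictor pairs: (p1,b1) ✓  (p1,b2) ✗  (p1,b3) ✓  (p1,b4) ✓  (p2,b1) ✗  (p2,b2) ✓  (p2,b3) ✗  (p2,b4) ✗  (p3,b1) ✓  (p3,b2) ✓  (p3,b3) ✗  (p3,b4) ✗  (p4,b1) ✗  (p4,b3) ✓  (p4,b4) ✓  (p5,b1) ✓  (p5,b2) ✓  (p5,b4) ✓
Counterexamples (restrictor pairs failing the scope): 7.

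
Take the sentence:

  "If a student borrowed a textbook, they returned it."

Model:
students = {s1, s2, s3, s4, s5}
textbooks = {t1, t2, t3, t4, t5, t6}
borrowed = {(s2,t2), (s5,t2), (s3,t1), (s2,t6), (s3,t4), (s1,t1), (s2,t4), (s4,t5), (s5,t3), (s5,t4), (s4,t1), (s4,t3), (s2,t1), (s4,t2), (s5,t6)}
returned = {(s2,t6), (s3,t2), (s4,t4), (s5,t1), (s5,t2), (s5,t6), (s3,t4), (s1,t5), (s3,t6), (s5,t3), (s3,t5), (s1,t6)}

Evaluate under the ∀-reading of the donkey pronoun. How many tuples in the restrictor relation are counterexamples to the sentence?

10

"it" takes "a textbook" as antecedent — a donkey pronoun bound across the clause boundary.
Strong reading: for every (s,t) with borrowed(s,t), returned(s,t).
Restrictor pairs: (s1,t1) ✗  (s2,t1) ✗  (s2,t2) ✗  (s2,t4) ✗  (s2,t6) ✓  (s3,t1) ✗  (s3,t4) ✓  (s4,t1) ✗  (s4,t2) ✗  (s4,t3) ✗  (s4,t5) ✗  (s5,t2) ✓  (s5,t3) ✓  (s5,t4) ✗  (s5,t6) ✓
Counterexamples (restrictor pairs failing the scope): 10.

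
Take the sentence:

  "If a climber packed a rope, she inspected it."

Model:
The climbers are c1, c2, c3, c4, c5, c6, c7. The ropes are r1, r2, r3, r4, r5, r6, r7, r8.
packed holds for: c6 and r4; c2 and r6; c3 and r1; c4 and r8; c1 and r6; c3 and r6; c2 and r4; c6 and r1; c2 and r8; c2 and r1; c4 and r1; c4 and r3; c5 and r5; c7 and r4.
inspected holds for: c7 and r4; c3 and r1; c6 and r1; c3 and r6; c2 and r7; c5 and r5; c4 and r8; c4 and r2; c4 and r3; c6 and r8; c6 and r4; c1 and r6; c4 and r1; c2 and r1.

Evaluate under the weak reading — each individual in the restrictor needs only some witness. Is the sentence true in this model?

True

"it" takes "a rope" as antecedent — a donkey pronoun bound across the clause boundary.
Weak reading: every climber c with some packed-rope has at least one packed-rope r such that inspected(c,r).
Per climber: c1:✓  c2:✓  c3:✓  c4:✓  c5:✓  c6:✓  c7:✓
Every climber in the restrictor has a witness.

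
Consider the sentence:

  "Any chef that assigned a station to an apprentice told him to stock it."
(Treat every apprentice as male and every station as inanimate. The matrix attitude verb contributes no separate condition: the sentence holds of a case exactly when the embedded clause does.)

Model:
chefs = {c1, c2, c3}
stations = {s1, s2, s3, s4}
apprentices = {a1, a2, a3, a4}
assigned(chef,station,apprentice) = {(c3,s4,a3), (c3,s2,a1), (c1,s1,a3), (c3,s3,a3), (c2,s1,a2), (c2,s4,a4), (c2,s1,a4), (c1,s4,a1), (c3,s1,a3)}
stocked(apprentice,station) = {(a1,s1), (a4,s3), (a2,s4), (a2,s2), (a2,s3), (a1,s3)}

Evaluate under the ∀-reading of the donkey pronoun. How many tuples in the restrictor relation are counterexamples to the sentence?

"him" takes "an apprentice" as antecedent and "it" takes "a station"; both are donkey pronouns co-varying with the restrictor.
Strong reading: for every (c,s,a) with assigned(c,s,a), stocked(a,s).
Restrictor triples: (c1,s1,a3)→stocked(a3,s1) ✗  (c1,s4,a1)→stocked(a1,s4) ✗  (c2,s1,a2)→stocked(a2,s1) ✗  (c2,s1,a4)→stocked(a4,s1) ✗  (c2,s4,a4)→stocked(a4,s4) ✗  (c3,s1,a3)→stocked(a3,s1) ✗  (c3,s2,a1)→stocked(a1,s2) ✗  (c3,s3,a3)→stocked(a3,s3) ✗  (c3,s4,a3)→stocked(a3,s4) ✗
Counterexamples (restrictor triples failing the scope): 9.

9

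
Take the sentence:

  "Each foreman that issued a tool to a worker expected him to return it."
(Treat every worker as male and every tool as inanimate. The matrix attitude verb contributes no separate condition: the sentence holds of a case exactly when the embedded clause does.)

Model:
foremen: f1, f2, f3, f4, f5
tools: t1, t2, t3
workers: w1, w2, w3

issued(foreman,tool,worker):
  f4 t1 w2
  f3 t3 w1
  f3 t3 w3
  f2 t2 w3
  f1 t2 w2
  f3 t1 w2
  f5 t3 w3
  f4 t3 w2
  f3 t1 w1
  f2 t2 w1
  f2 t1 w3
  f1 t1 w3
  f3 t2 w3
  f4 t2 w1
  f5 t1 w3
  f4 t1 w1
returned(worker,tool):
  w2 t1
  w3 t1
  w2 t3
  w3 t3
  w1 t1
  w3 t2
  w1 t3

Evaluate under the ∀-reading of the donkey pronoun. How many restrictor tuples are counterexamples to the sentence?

"him" takes "a worker" as antecedent and "it" takes "a tool"; both are donkey pronouns co-varying with the restrictor.
Strong reading: for every (f,t,w) with issued(f,t,w), returned(w,t).
Restrictor triples: (f1,t1,w3)→returned(w3,t1) ✓  (f1,t2,w2)→returned(w2,t2) ✗  (f2,t1,w3)→returned(w3,t1) ✓  (f2,t2,w1)→returned(w1,t2) ✗  (f2,t2,w3)→returned(w3,t2) ✓  (f3,t1,w1)→returned(w1,t1) ✓  (f3,t1,w2)→returned(w2,t1) ✓  (f3,t2,w3)→returned(w3,t2) ✓  (f3,t3,w1)→returned(w1,t3) ✓  (f3,t3,w3)→returned(w3,t3) ✓  (f4,t1,w1)→returned(w1,t1) ✓  (f4,t1,w2)→returned(w2,t1) ✓  (f4,t2,w1)→returned(w1,t2) ✗  (f4,t3,w2)→returned(w2,t3) ✓  (f5,t1,w3)→returned(w3,t1) ✓  (f5,t3,w3)→returned(w3,t3) ✓
Counterexamples (restrictor triples failing the scope): 3.

3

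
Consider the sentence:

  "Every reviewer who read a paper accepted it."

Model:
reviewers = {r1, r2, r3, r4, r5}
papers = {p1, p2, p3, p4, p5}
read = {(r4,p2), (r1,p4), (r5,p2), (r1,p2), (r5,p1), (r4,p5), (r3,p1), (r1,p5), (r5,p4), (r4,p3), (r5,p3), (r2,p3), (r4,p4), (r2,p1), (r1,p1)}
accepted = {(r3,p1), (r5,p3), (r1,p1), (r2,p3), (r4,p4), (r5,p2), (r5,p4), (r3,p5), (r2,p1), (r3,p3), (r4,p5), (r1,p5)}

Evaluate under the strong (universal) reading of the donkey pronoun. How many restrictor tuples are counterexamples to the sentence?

"it" takes "a paper" as antecedent — a donkey pronoun bound across the clause boundary.
Strong reading: for every (r,p) with read(r,p), accepted(r,p).
Restrictor pairs: (r1,p1) ✓  (r1,p2) ✗  (r1,p4) ✗  (r1,p5) ✓  (r2,p1) ✓  (r2,p3) ✓  (r3,p1) ✓  (r4,p2) ✗  (r4,p3) ✗  (r4,p4) ✓  (r4,p5) ✓  (r5,p1) ✗  (r5,p2) ✓  (r5,p3) ✓  (r5,p4) ✓
Counterexamples (restrictor pairs failing the scope): 5.

5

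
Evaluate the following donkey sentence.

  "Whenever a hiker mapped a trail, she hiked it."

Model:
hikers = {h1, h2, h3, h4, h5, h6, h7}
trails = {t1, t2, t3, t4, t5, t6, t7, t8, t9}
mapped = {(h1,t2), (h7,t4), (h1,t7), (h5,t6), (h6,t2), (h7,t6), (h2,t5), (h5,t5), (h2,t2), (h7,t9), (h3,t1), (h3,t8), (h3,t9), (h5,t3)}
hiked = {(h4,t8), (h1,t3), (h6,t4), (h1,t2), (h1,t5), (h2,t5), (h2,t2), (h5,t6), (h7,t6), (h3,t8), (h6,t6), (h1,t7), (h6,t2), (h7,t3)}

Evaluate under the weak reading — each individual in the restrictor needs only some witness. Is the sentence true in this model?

"it" takes "a trail" as antecedent — a donkey pronoun bound across the clause boundary.
Weak reading: every hiker h with some mapped-trail has at least one mapped-trail t such that hiked(h,t).
Per hiker: h1:✓  h2:✓  h3:✓  h5:✓  h6:✓  h7:✓
Every hiker in the restrictor has a witness.

True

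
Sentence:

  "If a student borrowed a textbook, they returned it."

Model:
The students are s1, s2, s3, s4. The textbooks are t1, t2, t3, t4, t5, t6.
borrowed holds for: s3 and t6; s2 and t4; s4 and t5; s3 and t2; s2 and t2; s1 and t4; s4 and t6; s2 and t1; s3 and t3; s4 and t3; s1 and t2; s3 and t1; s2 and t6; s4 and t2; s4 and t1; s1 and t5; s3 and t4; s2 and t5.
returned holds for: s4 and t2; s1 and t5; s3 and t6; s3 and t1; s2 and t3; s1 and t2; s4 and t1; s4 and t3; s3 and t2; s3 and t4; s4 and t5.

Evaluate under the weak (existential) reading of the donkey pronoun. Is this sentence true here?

False

"it" takes "a textbook" as antecedent — a donkey pronoun bound across the clause boundary.
Weak reading: every student s with some borrowed-textbook has at least one borrowed-textbook t such that returned(s,t).
Per student: s1:✓  s2:✗  s3:✓  s4:✓
s2 has no witness among its borrowed-textbooks.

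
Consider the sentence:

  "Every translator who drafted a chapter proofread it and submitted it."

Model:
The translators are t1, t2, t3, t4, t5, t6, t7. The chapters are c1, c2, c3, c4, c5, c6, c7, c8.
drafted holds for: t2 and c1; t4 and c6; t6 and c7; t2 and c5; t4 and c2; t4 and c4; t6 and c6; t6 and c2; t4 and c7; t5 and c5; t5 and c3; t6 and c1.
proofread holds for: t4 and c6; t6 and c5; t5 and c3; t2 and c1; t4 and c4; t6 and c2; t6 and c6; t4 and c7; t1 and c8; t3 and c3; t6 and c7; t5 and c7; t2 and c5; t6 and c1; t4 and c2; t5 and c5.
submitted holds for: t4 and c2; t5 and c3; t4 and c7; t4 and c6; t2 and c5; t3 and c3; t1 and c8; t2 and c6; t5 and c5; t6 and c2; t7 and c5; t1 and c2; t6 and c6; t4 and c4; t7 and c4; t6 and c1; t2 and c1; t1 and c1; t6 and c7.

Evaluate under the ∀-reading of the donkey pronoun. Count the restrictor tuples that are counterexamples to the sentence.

0

"it" takes "a chapter" as antecedent — a donkey pronoun bound across the clause boundary.
Strong reading: for every (t,c) with drafted(t,c), proofread(t,c) ∧ submitted(t,c).
Restrictor pairs: (t2,c1) ✓  (t2,c5) ✓  (t4,c2) ✓  (t4,c4) ✓  (t4,c6) ✓  (t4,c7) ✓  (t5,c3) ✓  (t5,c5) ✓  (t6,c1) ✓  (t6,c2) ✓  (t6,c6) ✓  (t6,c7) ✓
Counterexamples (restrictor pairs failing the scope): 0.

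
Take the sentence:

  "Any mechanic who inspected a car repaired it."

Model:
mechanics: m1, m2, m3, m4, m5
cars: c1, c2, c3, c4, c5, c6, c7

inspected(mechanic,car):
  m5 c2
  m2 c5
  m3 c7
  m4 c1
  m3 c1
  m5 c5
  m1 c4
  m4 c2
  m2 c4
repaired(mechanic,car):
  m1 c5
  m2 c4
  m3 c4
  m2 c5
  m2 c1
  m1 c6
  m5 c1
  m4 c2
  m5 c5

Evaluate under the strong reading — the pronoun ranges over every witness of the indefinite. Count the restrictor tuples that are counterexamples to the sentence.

5

"it" takes "a car" as antecedent — a donkey pronoun bound across the clause boundary.
Strong reading: for every (m,c) with inspected(m,c), repaired(m,c).
Restrictor pairs: (m1,c4) ✗  (m2,c4) ✓  (m2,c5) ✓  (m3,c1) ✗  (m3,c7) ✗  (m4,c1) ✗  (m4,c2) ✓  (m5,c2) ✗  (m5,c5) ✓
Counterexamples (restrictor pairs failing the scope): 5.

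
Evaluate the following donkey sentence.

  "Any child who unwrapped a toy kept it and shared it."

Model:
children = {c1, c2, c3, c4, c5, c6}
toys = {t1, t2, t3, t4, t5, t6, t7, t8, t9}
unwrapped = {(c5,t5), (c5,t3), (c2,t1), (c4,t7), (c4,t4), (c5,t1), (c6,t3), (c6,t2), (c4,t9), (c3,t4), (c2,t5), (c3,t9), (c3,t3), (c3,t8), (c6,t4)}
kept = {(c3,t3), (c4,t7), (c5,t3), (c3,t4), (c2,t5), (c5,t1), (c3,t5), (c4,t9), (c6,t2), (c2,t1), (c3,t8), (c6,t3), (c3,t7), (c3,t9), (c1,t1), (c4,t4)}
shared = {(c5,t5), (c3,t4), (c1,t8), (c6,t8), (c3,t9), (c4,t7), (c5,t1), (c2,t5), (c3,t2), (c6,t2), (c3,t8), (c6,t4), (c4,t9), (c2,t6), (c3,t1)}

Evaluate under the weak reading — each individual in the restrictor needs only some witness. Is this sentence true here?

True

"it" takes "a toy" as antecedent — a donkey pronoun bound across the clause boundary.
Weak reading: every child c with some unwrapped-toy has at least one unwrapped-toy t such that kept(c,t) ∧ shared(c,t).
Per child: c2:✓  c3:✓  c4:✓  c5:✓  c6:✓
Every child in the restrictor has a witness.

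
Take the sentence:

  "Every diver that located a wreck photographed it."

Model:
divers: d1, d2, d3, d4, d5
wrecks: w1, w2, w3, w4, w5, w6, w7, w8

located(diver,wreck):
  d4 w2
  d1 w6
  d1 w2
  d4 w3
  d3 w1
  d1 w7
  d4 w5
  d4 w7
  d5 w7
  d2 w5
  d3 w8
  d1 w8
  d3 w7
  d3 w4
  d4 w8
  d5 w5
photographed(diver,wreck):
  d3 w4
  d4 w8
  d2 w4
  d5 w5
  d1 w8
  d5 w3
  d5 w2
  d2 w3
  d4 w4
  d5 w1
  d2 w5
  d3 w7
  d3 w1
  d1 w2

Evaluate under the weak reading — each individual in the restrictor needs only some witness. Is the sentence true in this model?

True

"it" takes "a wreck" as antecedent — a donkey pronoun bound across the clause boundary.
Weak reading: every diver d with some located-wreck has at least one located-wreck w such that photographed(d,w).
Per diver: d1:✓  d2:✓  d3:✓  d4:✓  d5:✓
Every diver in the restrictor has a witness.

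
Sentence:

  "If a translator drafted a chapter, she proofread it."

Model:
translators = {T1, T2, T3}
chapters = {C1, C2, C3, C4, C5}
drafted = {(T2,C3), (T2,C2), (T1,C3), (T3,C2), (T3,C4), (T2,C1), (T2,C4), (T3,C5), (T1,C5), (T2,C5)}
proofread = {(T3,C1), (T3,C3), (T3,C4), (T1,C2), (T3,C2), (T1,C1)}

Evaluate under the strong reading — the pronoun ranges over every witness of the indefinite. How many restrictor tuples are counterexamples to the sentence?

"it" takes "a chapter" as antecedent — a donkey pronoun bound across the clause boundary.
Strong reading: for every (t,c) with drafted(t,c), proofread(t,c).
Restrictor pairs: (T1,C3) ✗  (T1,C5) ✗  (T2,C1) ✗  (T2,C2) ✗  (T2,C3) ✗  (T2,C4) ✗  (T2,C5) ✗  (T3,C2) ✓  (T3,C4) ✓  (T3,C5) ✗
Counterexamples (restrictor pairs failing the scope): 8.

8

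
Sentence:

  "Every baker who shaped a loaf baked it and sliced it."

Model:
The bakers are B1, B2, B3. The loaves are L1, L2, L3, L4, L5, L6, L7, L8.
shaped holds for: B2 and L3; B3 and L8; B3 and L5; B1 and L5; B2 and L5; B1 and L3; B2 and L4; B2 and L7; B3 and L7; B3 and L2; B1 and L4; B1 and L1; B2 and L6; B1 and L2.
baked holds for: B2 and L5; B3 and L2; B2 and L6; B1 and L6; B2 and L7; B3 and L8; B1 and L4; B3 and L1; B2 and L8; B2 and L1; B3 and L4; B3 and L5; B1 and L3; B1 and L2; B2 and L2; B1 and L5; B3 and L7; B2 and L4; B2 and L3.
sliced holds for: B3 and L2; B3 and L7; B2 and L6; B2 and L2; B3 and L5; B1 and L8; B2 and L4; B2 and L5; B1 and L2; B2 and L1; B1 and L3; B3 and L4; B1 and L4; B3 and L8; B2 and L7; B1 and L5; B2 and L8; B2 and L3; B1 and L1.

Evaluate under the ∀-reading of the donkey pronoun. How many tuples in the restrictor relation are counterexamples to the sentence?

1

"it" takes "a loaf" as antecedent — a donkey pronoun bound across the clause boundary.
Strong reading: for every (b,l) with shaped(b,l), baked(b,l) ∧ sliced(b,l).
Restrictor pairs: (B1,L1) ✗  (B1,L2) ✓  (B1,L3) ✓  (B1,L4) ✓  (B1,L5) ✓  (B2,L3) ✓  (B2,L4) ✓  (B2,L5) ✓  (B2,L6) ✓  (B2,L7) ✓  (B3,L2) ✓  (B3,L5) ✓  (B3,L7) ✓  (B3,L8) ✓
Counterexamples (restrictor pairs failing the scope): 1.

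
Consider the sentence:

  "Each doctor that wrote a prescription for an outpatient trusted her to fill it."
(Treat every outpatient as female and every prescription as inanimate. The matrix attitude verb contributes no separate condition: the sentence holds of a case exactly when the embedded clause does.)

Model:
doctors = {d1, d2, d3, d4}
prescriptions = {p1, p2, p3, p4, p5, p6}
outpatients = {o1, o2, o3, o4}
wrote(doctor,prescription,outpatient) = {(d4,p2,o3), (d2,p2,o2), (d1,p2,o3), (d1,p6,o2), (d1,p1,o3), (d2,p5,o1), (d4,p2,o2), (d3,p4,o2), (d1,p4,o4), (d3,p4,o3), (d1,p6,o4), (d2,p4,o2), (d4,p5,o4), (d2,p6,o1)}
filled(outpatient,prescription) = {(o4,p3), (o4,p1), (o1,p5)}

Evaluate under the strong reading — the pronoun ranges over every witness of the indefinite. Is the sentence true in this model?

False

"her" takes "an outpatient" as antecedent and "it" takes "a prescription"; both are donkey pronouns co-varying with the restrictor.
Strong reading: for every (d,p,o) with wrote(d,p,o), filled(o,p).
Restrictor triples: (d1,p1,o3)→filled(o3,p1) ✗  (d1,p2,o3)→filled(o3,p2) ✗  (d1,p4,o4)→filled(o4,p4) ✗  (d1,p6,o2)→filled(o2,p6) ✗  (d1,p6,o4)→filled(o4,p6) ✗  (d2,p2,o2)→filled(o2,p2) ✗  (d2,p4,o2)→filled(o2,p4) ✗  (d2,p5,o1)→filled(o1,p5) ✓  (d2,p6,o1)→filled(o1,p6) ✗  (d3,p4,o2)→filled(o2,p4) ✗  (d3,p4,o3)→filled(o3,p4) ✗  (d4,p2,o2)→filled(o2,p2) ✗  (d4,p2,o3)→filled(o3,p2) ✗  (d4,p5,o4)→filled(o4,p5) ✗
Counterexample: (d1,p1,o3) — filled(o3,p1) does not hold.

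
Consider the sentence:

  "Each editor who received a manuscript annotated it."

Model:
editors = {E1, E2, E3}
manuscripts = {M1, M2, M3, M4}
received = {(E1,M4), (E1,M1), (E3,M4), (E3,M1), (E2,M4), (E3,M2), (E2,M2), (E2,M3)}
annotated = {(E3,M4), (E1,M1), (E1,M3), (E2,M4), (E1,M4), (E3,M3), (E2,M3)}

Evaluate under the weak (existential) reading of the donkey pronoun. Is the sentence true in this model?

"it" takes "a manuscript" as antecedent — a donkey pronoun bound across the clause boundary.
Weak reading: every editor e with some received-manuscript has at least one received-manuscript m such that annotated(e,m).
Per editor: E1:✓  E2:✓  E3:✓
Every editor in the restrictor has a witness.

True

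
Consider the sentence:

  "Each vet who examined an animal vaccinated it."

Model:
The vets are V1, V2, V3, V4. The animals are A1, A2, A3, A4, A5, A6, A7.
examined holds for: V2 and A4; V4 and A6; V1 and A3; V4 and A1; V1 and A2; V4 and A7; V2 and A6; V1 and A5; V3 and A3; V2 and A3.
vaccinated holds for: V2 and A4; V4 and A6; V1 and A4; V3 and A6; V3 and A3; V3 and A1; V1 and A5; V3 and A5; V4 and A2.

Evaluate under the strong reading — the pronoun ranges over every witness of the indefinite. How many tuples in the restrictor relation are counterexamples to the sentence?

6

"it" takes "an animal" as antecedent — a donkey pronoun bound across the clause boundary.
Strong reading: for every (v,a) with examined(v,a), vaccinated(v,a).
Restrictor pairs: (V1,A2) ✗  (V1,A3) ✗  (V1,A5) ✓  (V2,A3) ✗  (V2,A4) ✓  (V2,A6) ✗  (V3,A3) ✓  (V4,A1) ✗  (V4,A6) ✓  (V4,A7) ✗
Counterexamples (restrictor pairs failing the scope): 6.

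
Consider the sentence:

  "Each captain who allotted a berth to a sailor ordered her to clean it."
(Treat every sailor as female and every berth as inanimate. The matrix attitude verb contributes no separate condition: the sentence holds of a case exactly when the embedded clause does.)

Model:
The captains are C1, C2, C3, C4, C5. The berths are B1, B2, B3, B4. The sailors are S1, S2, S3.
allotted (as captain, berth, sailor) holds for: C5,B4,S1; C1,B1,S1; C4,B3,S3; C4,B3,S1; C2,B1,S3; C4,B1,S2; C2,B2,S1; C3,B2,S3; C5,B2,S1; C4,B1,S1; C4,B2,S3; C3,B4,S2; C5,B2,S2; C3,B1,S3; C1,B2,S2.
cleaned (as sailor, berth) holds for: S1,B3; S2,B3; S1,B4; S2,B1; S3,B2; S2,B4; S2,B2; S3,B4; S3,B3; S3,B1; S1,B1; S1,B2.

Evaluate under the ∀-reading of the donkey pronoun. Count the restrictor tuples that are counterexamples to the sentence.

"her" takes "a sailor" as antecedent and "it" takes "a berth"; both are donkey pronouns co-varying with the restrictor.
Strong reading: for every (c,b,s) with allotted(c,b,s), cleaned(s,b).
Restrictor triples: (C1,B1,S1)→cleaned(S1,B1) ✓  (C1,B2,S2)→cleaned(S2,B2) ✓  (C2,B1,S3)→cleaned(S3,B1) ✓  (C2,B2,S1)→cleaned(S1,B2) ✓  (C3,B1,S3)→cleaned(S3,B1) ✓  (C3,B2,S3)→cleaned(S3,B2) ✓  (C3,B4,S2)→cleaned(S2,B4) ✓  (C4,B1,S1)→cleaned(S1,B1) ✓  (C4,B1,S2)→cleaned(S2,B1) ✓  (C4,B2,S3)→cleaned(S3,B2) ✓  (C4,B3,S1)→cleaned(S1,B3) ✓  (C4,B3,S3)→cleaned(S3,B3) ✓  (C5,B2,S1)→cleaned(S1,B2) ✓  (C5,B2,S2)→cleaned(S2,B2) ✓  (C5,B4,S1)→cleaned(S1,B4) ✓
Counterexamples (restrictor triples failing the scope): 0.

0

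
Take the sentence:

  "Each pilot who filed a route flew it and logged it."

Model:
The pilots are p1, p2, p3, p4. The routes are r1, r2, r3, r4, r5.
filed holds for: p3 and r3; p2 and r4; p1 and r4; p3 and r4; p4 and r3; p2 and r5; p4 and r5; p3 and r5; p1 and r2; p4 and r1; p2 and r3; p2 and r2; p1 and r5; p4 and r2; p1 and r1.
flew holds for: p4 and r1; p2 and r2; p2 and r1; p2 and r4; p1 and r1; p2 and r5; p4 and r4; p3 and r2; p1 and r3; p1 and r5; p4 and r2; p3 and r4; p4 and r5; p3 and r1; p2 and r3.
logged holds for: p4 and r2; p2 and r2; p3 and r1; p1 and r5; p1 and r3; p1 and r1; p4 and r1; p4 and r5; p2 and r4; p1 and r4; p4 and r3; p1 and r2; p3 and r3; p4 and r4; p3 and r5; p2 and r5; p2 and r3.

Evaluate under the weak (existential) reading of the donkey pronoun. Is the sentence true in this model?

"it" takes "a route" as antecedent — a donkey pronoun bound across the clause boundary.
Weak reading: every pilot p with some filed-route has at least one filed-route r such that flew(p,r) ∧ logged(p,r).
Per pilot: p1:✓  p2:✓  p3:✗  p4:✓
p3 has no witness among its filed-routes.

False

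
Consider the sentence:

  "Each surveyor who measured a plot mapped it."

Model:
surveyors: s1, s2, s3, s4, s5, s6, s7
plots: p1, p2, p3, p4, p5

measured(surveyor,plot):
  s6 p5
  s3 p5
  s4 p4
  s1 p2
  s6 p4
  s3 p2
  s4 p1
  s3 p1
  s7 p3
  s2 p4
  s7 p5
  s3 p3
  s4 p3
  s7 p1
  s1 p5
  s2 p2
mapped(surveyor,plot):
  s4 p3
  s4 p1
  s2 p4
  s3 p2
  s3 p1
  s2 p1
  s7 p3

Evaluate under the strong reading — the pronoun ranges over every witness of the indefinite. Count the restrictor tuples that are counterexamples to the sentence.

10

"it" takes "a plot" as antecedent — a donkey pronoun bound across the clause boundary.
Strong reading: for every (s,p) with measured(s,p), mapped(s,p).
Restrictor pairs: (s1,p2) ✗  (s1,p5) ✗  (s2,p2) ✗  (s2,p4) ✓  (s3,p1) ✓  (s3,p2) ✓  (s3,p3) ✗  (s3,p5) ✗  (s4,p1) ✓  (s4,p3) ✓  (s4,p4) ✗  (s6,p4) ✗  (s6,p5) ✗  (s7,p1) ✗  (s7,p3) ✓  (s7,p5) ✗
Counterexamples (restrictor pairs failing the scope): 10.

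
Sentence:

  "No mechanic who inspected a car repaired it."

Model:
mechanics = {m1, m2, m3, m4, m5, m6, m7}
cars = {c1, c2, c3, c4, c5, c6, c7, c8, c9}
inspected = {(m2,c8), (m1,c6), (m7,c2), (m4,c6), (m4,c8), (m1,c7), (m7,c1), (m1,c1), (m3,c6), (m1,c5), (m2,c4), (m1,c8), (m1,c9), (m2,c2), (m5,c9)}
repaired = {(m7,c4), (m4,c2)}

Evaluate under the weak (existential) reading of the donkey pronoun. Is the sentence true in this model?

True

"it" takes "a car" as antecedent — a donkey pronoun bound across the clause boundary.
Truth condition: for no (m,c) with inspected(m,c) does repaired(m,c) hold.
Restrictor pairs — does the scope hold? (m1,c1):fails  (m1,c5):fails  (m1,c6):fails  (m1,c7):fails  (m1,c8):fails  (m1,c9):fails  (m2,c2):fails  (m2,c4):fails  (m2,c8):fails  (m3,c6):fails  (m4,c6):fails  (m4,c8):fails  (m5,c9):fails  (m7,c1):fails  (m7,c2):fails
Scope holds for no restrictor pair, so the sentence is true.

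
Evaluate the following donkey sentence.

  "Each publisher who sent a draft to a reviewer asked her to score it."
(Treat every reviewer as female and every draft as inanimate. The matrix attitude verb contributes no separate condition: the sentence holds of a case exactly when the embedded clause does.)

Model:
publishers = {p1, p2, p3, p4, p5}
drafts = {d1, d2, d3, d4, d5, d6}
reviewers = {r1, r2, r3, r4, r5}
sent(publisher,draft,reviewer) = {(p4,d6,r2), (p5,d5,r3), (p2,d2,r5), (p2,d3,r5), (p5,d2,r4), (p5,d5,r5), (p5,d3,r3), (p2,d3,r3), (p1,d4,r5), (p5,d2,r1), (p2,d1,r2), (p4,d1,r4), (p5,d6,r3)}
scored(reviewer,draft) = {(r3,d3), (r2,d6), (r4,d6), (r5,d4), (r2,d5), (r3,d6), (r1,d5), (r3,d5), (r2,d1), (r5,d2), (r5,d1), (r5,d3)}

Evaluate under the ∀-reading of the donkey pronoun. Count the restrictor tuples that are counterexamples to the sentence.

"her" takes "a reviewer" as antecedent and "it" takes "a draft"; both are donkey pronouns co-varying with the restrictor.
Strong reading: for every (p,d,r) with sent(p,d,r), scored(r,d).
Restrictor triples: (p1,d4,r5)→scored(r5,d4) ✓  (p2,d1,r2)→scored(r2,d1) ✓  (p2,d2,r5)→scored(r5,d2) ✓  (p2,d3,r3)→scored(r3,d3) ✓  (p2,d3,r5)→scored(r5,d3) ✓  (p4,d1,r4)→scored(r4,d1) ✗  (p4,d6,r2)→scored(r2,d6) ✓  (p5,d2,r1)→scored(r1,d2) ✗  (p5,d2,r4)→scored(r4,d2) ✗  (p5,d3,r3)→scored(r3,d3) ✓  (p5,d5,r3)→scored(r3,d5) ✓  (p5,d5,r5)→scored(r5,d5) ✗  (p5,d6,r3)→scored(r3,d6) ✓
Counterexamples (restrictor triples failing the scope): 4.

4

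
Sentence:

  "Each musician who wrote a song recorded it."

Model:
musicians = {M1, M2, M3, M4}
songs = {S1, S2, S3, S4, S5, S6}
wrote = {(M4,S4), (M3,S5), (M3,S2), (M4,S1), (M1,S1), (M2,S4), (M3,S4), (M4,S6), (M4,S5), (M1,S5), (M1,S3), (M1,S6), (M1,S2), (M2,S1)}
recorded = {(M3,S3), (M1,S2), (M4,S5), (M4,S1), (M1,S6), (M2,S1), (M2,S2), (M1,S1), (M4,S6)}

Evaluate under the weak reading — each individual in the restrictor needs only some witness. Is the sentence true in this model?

"it" takes "a song" as antecedent — a donkey pronoun bound across the clause boundary.
Weak reading: every musician m with some wrote-song has at least one wrote-song s such that recorded(m,s).
Per musician: M1:✓  M2:✓  M3:✗  M4:✓
M3 has no witness among its wrote-songs.

False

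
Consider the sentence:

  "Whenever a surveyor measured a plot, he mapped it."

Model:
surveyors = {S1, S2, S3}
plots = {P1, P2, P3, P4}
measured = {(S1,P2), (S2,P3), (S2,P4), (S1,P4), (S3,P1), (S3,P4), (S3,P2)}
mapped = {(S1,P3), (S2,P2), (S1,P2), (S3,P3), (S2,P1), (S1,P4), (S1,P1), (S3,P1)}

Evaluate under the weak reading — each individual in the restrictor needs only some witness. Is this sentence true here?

"it" takes "a plot" as antecedent — a donkey pronoun bound across the clause boundary.
Weak reading: every surveyor s with some measured-plot has at least one measured-plot p such that mapped(s,p).
Per surveyor: S1:✓  S2:✗  S3:✓
S2 has no witness among its measured-plots.

False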